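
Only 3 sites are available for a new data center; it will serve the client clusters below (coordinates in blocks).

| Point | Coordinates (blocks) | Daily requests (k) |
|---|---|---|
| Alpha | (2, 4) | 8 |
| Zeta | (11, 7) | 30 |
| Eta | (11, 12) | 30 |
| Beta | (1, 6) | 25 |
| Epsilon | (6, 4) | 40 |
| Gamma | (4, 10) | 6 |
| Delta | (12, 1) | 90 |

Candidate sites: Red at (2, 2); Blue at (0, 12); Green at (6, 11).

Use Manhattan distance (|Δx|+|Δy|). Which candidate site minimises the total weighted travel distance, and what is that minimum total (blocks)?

Red, total 2421 blocks

Total weighted distance at each candidate:
  Red (2, 2): total = 2421
  Blue (0, 12): total = 3731
  Green (6, 11): total = 2526
Minimum is at Red with total 2421 blocks.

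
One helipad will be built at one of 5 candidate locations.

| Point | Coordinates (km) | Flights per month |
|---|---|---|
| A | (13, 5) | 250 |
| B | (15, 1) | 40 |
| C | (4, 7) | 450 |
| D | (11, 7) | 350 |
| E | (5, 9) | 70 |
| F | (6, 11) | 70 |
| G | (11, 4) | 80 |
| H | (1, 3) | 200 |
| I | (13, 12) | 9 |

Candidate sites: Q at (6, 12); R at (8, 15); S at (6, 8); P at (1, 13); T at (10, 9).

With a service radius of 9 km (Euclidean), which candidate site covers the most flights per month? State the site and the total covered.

Coverage radius r = 9 km; a point is covered iff (Δx)²+(Δy)² ≤ 9² = 81.
  Q (6, 12): covers {C, D, E, F, I} → 949
  R (8, 15): covers {C, D, E, F, I} → 949
  S (6, 8): covers {A, C, D, E, F, G, H, I} → 1479
  P (1, 13): covers {C, E, F} → 590
  T (10, 9): covers {A, C, D, E, F, G, I} → 1279
Maximum coverage at S: 1479 flights per month.

S, covering 1479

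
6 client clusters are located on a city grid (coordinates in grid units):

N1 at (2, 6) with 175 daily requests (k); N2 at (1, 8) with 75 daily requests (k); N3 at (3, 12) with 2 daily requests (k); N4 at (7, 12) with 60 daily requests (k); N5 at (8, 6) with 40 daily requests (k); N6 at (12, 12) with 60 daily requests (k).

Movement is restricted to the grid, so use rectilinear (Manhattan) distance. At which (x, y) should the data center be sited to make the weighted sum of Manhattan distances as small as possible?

(2, 6)

Manhattan distance separates: Σwᵢ(|x−xᵢ|+|y−yᵢ|) = Σwᵢ|x−xᵢ| + Σwᵢ|y−yᵢ|, so x and y are optimised independently as 1-D weighted medians.
Total weight W = 412; half = 206.
x-coordinate, sorted with cumulative weight:
  x=1 (N2, w=75) cum 75
  x=2 (N1, w=175) cum 250  ← median
  x=3 (N3, w=2) cum 252
  x=7 (N4, w=60) cum 312
  x=8 (N5, w=40) cum 352
  x=12 (N6, w=60) cum 412
⇒ x* = 2
y-coordinate, sorted with cumulative weight:
  y=6 (N1, w=175) cum 175
  y=6 (N5, w=40) cum 215  ← median
  y=8 (N2, w=75) cum 290
  y=12 (N3, w=2) cum 292
  y=12 (N4, w=60) cum 352
  y=12 (N6, w=60) cum 412
⇒ y* = 6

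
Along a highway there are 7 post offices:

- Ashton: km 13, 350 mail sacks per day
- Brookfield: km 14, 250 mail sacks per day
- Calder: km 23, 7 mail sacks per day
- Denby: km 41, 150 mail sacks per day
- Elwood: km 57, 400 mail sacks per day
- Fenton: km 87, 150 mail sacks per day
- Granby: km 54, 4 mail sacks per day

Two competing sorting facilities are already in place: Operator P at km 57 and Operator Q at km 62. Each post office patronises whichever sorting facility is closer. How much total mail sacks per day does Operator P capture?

1161

The indifferent point is the midpoint (57+62)/2 = 59.5; post offices left of it (closer to Operator P at 57) go to Operator P, those right go to Operator Q.
  Ashton at 13 (w=350) → Operator P
  Brookfield at 14 (w=250) → Operator P
  Calder at 23 (w=7) → Operator P
  Denby at 41 (w=150) → Operator P
  Granby at 54 (w=4) → Operator P
  Elwood at 57 (w=400) → Operator P
  Fenton at 87 (w=150) → Operator Q
Operator P captures 1161; Operator Q captures 150.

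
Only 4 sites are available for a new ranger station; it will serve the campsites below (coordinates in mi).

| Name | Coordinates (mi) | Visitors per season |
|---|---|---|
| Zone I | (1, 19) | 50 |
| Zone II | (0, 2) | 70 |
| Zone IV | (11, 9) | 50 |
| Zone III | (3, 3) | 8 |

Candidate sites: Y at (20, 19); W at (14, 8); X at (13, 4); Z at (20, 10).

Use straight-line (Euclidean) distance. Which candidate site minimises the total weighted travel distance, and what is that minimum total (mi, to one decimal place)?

Total weighted distance at each candidate:
  Y (20, 19): total = 3646.9
  W (14, 8): total = 2172.5
  X (13, 4): total = 2230.8
  Z (20, 10): total = 3158.9
Minimum is at W with total 2172.5 mi.

W, total 2172.5 mi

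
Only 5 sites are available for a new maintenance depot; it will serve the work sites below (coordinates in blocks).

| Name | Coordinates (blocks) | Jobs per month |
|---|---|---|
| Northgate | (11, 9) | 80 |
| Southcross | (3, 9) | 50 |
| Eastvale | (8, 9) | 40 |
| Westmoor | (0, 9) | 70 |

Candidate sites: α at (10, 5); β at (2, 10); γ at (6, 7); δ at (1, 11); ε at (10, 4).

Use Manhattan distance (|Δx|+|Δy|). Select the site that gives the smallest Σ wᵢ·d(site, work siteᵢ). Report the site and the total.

β, total 1390 blocks

Total weighted distance at each candidate:
  α (10, 5): total = 2170
  β (2, 10): total = 1390
  γ (6, 7): total = 1530
  δ (1, 11): total = 1730
  ε (10, 4): total = 2410
Minimum is at β with total 1390 blocks.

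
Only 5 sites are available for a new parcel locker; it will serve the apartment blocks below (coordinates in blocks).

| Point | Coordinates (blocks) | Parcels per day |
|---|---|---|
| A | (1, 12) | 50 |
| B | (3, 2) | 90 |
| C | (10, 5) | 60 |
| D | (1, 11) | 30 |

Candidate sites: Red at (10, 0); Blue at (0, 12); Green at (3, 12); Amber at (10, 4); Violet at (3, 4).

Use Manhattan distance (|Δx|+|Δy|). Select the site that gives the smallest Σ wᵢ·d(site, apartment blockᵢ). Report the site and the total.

Total weighted distance at each candidate:
  Red (10, 0): total = 2760
  Blue (0, 12): total = 2300
  Green (3, 12): total = 1930
  Amber (10, 4): total = 2200
  Violet (3, 4): total = 1430
Minimum is at Violet with total 1430 blocks.

Violet, total 1430 blocks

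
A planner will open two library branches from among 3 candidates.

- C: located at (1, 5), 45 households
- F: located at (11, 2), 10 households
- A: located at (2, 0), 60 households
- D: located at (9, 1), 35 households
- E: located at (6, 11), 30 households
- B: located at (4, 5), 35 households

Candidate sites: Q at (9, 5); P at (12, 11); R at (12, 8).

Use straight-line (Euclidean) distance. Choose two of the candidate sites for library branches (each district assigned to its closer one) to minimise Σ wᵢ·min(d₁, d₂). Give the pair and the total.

Evaluate every pair (each demand assigned to the nearer of the two):
  {Q, P}: total = 1407.2
  {Q, R}: total = 1428.4
  {P, R}: total = 2087.9
Best pair: {Q, P} with total 1407.2.

{Q, P}, total 1407.2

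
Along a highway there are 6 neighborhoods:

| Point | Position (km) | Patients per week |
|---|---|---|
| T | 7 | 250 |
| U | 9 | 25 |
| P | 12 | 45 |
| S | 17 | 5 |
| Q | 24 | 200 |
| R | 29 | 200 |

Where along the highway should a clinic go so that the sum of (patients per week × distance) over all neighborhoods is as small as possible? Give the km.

For a sum of weighted absolute distances on a line, the optimum is the weighted median (not the mean). Total weight W = 725; half-weight = 362.5.
Sort by position and accumulate weight:
  km 7 (T, w=250) → cum 250
  km 9 (U, w=25) → cum 275
  km 12 (P, w=45) → cum 320
  km 17 (S, w=5) → cum 325
  km 24 (Q, w=200) → cum 525  ≥ 362.5 → median here
  km 29 (R, w=200) → cum 725
Optimal location: km 24.

x = 24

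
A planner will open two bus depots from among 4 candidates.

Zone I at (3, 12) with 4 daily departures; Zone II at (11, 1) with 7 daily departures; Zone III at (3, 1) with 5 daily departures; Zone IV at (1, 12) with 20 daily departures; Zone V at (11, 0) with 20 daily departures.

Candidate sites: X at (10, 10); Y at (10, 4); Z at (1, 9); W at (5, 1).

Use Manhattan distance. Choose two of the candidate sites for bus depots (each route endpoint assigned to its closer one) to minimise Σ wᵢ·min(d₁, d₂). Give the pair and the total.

Evaluate every pair (each demand assigned to the nearer of the two):
  {Y, Z}: total = 258
  {Z, W}: total = 272
  {X, Z}: total = 420
  {X, Y}: total = 434
  {X, W}: total = 448
  {Y, W}: total = 490
Best pair: {Y, Z} with total 258.

{Y, Z}, total 258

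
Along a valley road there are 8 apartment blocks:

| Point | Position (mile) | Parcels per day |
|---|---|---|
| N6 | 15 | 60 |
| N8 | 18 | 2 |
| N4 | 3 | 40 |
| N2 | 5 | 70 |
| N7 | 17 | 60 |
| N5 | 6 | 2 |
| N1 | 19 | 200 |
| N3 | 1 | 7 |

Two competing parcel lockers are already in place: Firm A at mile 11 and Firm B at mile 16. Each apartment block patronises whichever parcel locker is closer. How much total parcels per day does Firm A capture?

The indifferent point is the midpoint (11+16)/2 = 13.5; apartment blocks left of it (closer to Firm A at 11) go to Firm A, those right go to Firm B.
  N3 at 1 (w=7) → Firm A
  N4 at 3 (w=40) → Firm A
  N2 at 5 (w=70) → Firm A
  N5 at 6 (w=2) → Firm A
  N6 at 15 (w=60) → Firm B
  N7 at 17 (w=60) → Firm B
  N8 at 18 (w=2) → Firm B
  N1 at 19 (w=200) → Firm B
Firm A captures 119; Firm B captures 322.

119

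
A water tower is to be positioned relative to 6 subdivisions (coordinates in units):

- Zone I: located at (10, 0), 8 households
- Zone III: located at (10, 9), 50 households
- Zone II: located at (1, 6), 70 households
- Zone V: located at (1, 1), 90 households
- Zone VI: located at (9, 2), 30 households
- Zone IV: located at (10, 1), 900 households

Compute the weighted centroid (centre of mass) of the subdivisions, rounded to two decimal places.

The minimiser of Σwᵢ‖p−pᵢ‖² is the weighted centroid p* = (Σwᵢpᵢ)/(Σwᵢ).
Σwᵢ = 1148.
Σwᵢxᵢ = 8·10 + 50·10 + 70·1 + 90·1 + 30·9 + 900·10 = 10010.
Σwᵢyᵢ = 8·0 + 50·9 + 70·6 + 90·1 + 30·2 + 900·1 = 1920.
x* = 10010/1148 = 8.72, y* = 1920/1148 = 1.67.

(8.72, 1.67)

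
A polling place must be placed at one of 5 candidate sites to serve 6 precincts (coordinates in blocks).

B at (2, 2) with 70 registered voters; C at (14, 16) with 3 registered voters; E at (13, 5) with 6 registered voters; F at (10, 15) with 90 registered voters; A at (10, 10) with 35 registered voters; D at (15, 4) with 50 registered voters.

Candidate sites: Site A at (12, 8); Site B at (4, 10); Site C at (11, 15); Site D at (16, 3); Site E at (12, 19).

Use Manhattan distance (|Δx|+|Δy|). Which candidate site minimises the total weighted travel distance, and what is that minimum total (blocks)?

Total weighted distance at each candidate:
  Site A (12, 8): total = 2474
  Site B (4, 10): total = 2882
  Site C (11, 15): total = 2674
  Site D (16, 3): total = 3300
  Site E (12, 19): total = 3820
Minimum is at Site A with total 2474 blocks.

Site A, total 2474 blocks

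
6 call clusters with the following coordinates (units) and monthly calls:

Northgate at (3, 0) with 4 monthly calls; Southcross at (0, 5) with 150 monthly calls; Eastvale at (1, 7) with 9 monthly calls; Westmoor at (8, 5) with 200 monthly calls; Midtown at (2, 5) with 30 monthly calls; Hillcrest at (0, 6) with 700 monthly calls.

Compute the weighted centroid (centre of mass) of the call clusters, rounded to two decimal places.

(1.54, 5.64)

The minimiser of Σwᵢ‖p−pᵢ‖² is the weighted centroid p* = (Σwᵢpᵢ)/(Σwᵢ).
Σwᵢ = 1093.
Σwᵢxᵢ = 4·3 + 150·0 + 9·1 + 200·8 + 30·2 + 700·0 = 1681.
Σwᵢyᵢ = 4·0 + 150·5 + 9·7 + 200·5 + 30·5 + 700·6 = 6163.
x* = 1681/1093 = 1.54, y* = 6163/1093 = 5.64.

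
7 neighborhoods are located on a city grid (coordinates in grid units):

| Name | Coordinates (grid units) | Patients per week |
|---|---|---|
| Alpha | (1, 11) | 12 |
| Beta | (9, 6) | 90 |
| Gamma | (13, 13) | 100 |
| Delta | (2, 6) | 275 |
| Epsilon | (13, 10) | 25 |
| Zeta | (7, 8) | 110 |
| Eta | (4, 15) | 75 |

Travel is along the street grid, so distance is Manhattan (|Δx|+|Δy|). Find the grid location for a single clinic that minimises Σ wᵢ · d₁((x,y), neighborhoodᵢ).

(4, 6)

Manhattan distance separates: Σwᵢ(|x−xᵢ|+|y−yᵢ|) = Σwᵢ|x−xᵢ| + Σwᵢ|y−yᵢ|, so x and y are optimised independently as 1-D weighted medians.
Total weight W = 687; half = 343.5.
x-coordinate, sorted with cumulative weight:
  x=1 (Alpha, w=12) cum 12
  x=2 (Delta, w=275) cum 287
  x=4 (Eta, w=75) cum 362  ← median
  x=7 (Zeta, w=110) cum 472
  x=9 (Beta, w=90) cum 562
  x=13 (Gamma, w=100) cum 662
  x=13 (Epsilon, w=25) cum 687
⇒ x* = 4
y-coordinate, sorted with cumulative weight:
  y=6 (Beta, w=90) cum 90
  y=6 (Delta, w=275) cum 365  ← median
  y=8 (Zeta, w=110) cum 475
  y=10 (Epsilon, w=25) cum 500
  y=11 (Alpha, w=12) cum 512
  y=13 (Gamma, w=100) cum 612
  y=15 (Eta, w=75) cum 687
⇒ y* = 6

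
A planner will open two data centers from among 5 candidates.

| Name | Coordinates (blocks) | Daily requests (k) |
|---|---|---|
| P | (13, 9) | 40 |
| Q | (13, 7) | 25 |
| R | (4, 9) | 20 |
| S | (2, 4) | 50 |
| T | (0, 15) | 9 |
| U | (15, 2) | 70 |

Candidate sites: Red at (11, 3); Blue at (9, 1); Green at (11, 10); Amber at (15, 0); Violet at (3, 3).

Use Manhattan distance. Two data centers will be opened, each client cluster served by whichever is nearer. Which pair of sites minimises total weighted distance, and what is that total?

Evaluate every pair (each demand assigned to the nearer of the two):
  {Amber, Violet}: total = 1180
  {Red, Violet}: total = 1195
  {Red, Green}: total = 1399
  {Green, Amber}: total = 1439
  {Green, Violet}: total = 1460
  {Blue, Green}: total = 1539
  {Red, Amber}: total = 1577
  {Blue, Violet}: total = 1595
  {Blue, Amber}: total = 1772
  {Red, Blue}: total = 1787
Best pair: {Amber, Violet} with total 1180.

{Amber, Violet}, total 1180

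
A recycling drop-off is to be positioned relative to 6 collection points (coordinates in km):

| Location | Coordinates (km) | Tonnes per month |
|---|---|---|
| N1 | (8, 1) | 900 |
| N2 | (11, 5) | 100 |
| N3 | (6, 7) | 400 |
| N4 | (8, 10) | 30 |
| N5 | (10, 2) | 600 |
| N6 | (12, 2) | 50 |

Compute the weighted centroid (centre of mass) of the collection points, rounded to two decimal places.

(8.43, 2.79)

The minimiser of Σwᵢ‖p−pᵢ‖² is the weighted centroid p* = (Σwᵢpᵢ)/(Σwᵢ).
Σwᵢ = 2080.
Σwᵢxᵢ = 900·8 + 100·11 + 400·6 + 30·8 + 600·10 + 50·12 = 17540.
Σwᵢyᵢ = 900·1 + 100·5 + 400·7 + 30·10 + 600·2 + 50·2 = 5800.
x* = 17540/2080 = 8.43, y* = 5800/2080 = 2.79.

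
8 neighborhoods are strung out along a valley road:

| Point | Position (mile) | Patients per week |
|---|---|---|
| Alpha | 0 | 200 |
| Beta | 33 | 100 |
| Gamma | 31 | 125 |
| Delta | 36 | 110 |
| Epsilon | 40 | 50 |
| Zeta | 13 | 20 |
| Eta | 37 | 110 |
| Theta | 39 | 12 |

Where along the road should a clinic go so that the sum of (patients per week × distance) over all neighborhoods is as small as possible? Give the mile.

For a sum of weighted absolute distances on a line, the optimum is the weighted median (not the mean). Total weight W = 727; half-weight = 363.5.
Sort by position and accumulate weight:
  mile 0 (Alpha, w=200) → cum 200
  mile 13 (Zeta, w=20) → cum 220
  mile 31 (Gamma, w=125) → cum 345
  mile 33 (Beta, w=100) → cum 445  ≥ 363.5 → median here
  mile 36 (Delta, w=110) → cum 555
  mile 37 (Eta, w=110) → cum 665
  mile 39 (Theta, w=12) → cum 677
  mile 40 (Epsilon, w=50) → cum 727
Optimal location: mile 33.

x = 33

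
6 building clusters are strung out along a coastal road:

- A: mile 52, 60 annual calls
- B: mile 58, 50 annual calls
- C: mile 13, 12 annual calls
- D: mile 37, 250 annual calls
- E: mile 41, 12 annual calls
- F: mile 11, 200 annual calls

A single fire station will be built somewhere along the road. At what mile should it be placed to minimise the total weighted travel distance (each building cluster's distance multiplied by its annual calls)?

For a sum of weighted absolute distances on a line, the optimum is the weighted median (not the mean). Total weight W = 584; half-weight = 292.
Sort by position and accumulate weight:
  mile 11 (F, w=200) → cum 200
  mile 13 (C, w=12) → cum 212
  mile 37 (D, w=250) → cum 462  ≥ 292 → median here
  mile 41 (E, w=12) → cum 474
  mile 52 (A, w=60) → cum 534
  mile 58 (B, w=50) → cum 584
Optimal location: mile 37.

x = 37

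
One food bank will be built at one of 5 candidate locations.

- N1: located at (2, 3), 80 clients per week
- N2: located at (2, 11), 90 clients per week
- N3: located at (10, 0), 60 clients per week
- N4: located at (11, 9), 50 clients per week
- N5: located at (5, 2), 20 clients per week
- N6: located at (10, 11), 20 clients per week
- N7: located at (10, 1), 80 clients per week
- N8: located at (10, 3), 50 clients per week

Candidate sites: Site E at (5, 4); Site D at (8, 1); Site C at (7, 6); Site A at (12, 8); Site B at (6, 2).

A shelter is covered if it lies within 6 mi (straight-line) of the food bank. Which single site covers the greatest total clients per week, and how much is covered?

Coverage radius r = 6 mi; a point is covered iff (Δx)²+(Δy)² ≤ 6² = 36.
  Site E (5, 4): covers {N1, N5, N7, N8} → 230
  Site D (8, 1): covers {N3, N5, N7, N8} → 210
  Site C (7, 6): covers {N1, N4, N5, N6, N7, N8} → 300
  Site A (12, 8): covers {N4, N6, N8} → 120
  Site B (6, 2): covers {N1, N3, N5, N7, N8} → 290
Maximum coverage at Site C: 300 clients per week.

Site C, covering 300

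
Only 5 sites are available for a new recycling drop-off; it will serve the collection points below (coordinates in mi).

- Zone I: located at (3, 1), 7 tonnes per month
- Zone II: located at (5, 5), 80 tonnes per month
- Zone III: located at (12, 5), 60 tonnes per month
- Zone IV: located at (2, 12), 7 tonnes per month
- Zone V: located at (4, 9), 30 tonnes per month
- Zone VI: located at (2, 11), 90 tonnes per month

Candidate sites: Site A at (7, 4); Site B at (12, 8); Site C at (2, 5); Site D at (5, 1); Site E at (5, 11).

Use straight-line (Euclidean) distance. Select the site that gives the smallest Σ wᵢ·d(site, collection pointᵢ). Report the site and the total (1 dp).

Total weighted distance at each candidate:
  Site A (7, 4): total = 1535.0
  Site B (12, 8): total = 2126.0
  Site C (2, 5): total = 1592.0
  Site D (5, 1): total = 2079.0
  Site E (5, 11): total = 1463.8
Minimum is at Site E with total 1463.8 mi.

Site E, total 1463.8 mi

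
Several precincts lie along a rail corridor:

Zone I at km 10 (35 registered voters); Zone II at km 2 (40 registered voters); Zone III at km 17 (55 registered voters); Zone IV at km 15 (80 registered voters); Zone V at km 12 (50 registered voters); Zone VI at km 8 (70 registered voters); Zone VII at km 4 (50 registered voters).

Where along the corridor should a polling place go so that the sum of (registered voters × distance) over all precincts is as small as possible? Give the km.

x = 10

For a sum of weighted absolute distances on a line, the optimum is the weighted median (not the mean). Total weight W = 380; half-weight = 190.
Sort by position and accumulate weight:
  km 2 (Zone II, w=40) → cum 40
  km 4 (Zone VII, w=50) → cum 90
  km 8 (Zone VI, w=70) → cum 160
  km 10 (Zone I, w=35) → cum 195  ≥ 190 → median here
  km 12 (Zone V, w=50) → cum 245
  km 15 (Zone IV, w=80) → cum 325
  km 17 (Zone III, w=55) → cum 380
Optimal location: km 10.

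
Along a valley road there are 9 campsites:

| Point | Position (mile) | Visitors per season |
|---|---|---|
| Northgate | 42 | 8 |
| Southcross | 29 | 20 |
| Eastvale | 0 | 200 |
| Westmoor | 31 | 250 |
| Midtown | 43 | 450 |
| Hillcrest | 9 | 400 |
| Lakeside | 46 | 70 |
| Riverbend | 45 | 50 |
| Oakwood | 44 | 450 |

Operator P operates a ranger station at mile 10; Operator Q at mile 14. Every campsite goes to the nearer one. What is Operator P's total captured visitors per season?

The indifferent point is the midpoint (10+14)/2 = 12; campsites left of it (closer to Operator P at 10) go to Operator P, those right go to Operator Q.
  Eastvale at 0 (w=200) → Operator P
  Hillcrest at 9 (w=400) → Operator P
  Southcross at 29 (w=20) → Operator Q
  Westmoor at 31 (w=250) → Operator Q
  Northgate at 42 (w=8) → Operator Q
  Midtown at 43 (w=450) → Operator Q
  Oakwood at 44 (w=450) → Operator Q
  Riverbend at 45 (w=50) → Operator Q
  Lakeside at 46 (w=70) → Operator Q
Operator P captures 600; Operator Q captures 1298.

600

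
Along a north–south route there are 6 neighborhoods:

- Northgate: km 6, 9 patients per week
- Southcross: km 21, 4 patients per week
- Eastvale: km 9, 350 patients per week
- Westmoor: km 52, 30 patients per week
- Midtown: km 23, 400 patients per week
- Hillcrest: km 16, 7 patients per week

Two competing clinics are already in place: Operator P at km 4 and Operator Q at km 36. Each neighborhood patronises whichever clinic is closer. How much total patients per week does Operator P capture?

The indifferent point is the midpoint (4+36)/2 = 20; neighborhoods left of it (closer to Operator P at 4) go to Operator P, those right go to Operator Q.
  Northgate at 6 (w=9) → Operator P
  Eastvale at 9 (w=350) → Operator P
  Hillcrest at 16 (w=7) → Operator P
  Southcross at 21 (w=4) → Operator Q
  Midtown at 23 (w=400) → Operator Q
  Westmoor at 52 (w=30) → Operator Q
Operator P captures 366; Operator Q captures 434.

366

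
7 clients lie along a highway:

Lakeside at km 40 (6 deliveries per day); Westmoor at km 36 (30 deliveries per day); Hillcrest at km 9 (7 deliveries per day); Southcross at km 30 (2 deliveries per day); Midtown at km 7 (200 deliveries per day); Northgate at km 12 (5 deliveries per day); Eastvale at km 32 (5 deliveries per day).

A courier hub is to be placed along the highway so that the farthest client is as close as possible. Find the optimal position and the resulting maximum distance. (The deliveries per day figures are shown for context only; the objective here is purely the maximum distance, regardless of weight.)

location 23.5, max distance 16.5

The 1-center on a line is the midpoint of the two extreme points: leftmost at 7, rightmost at 40.
Optimal location = (7 + 40)/2 = 23.5; maximum distance = (40 − 7)/2 = 16.5.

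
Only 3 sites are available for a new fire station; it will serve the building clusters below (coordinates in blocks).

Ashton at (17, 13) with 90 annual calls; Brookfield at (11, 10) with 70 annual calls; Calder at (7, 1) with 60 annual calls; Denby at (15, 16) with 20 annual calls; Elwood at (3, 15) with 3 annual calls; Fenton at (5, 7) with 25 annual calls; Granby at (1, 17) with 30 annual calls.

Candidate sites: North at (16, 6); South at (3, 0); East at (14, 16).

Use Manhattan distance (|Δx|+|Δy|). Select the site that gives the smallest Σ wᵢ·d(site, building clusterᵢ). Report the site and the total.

East, total 3416 blocks

Total weighted distance at each candidate:
  North (16, 6): total = 3556
  South (3, 0): total = 5390
  East (14, 16): total = 3416
Minimum is at East with total 3416 blocks.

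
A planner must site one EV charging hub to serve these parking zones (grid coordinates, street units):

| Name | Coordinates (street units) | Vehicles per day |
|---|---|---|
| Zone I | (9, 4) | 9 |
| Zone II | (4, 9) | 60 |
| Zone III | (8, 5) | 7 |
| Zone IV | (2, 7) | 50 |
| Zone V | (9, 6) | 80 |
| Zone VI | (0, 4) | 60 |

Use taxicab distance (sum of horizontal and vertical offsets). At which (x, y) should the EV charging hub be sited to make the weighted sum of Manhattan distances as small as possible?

Manhattan distance separates: Σwᵢ(|x−xᵢ|+|y−yᵢ|) = Σwᵢ|x−xᵢ| + Σwᵢ|y−yᵢ|, so x and y are optimised independently as 1-D weighted medians.
Total weight W = 266; half = 133.
x-coordinate, sorted with cumulative weight:
  x=0 (Zone VI, w=60) cum 60
  x=2 (Zone IV, w=50) cum 110
  x=4 (Zone II, w=60) cum 170  ← median
  x=8 (Zone III, w=7) cum 177
  x=9 (Zone I, w=9) cum 186
  x=9 (Zone V, w=80) cum 266
⇒ x* = 4
y-coordinate, sorted with cumulative weight:
  y=4 (Zone I, w=9) cum 9
  y=4 (Zone VI, w=60) cum 69
  y=5 (Zone III, w=7) cum 76
  y=6 (Zone V, w=80) cum 156  ← median
  y=7 (Zone IV, w=50) cum 206
  y=9 (Zone II, w=60) cum 266
⇒ y* = 6

(4, 6)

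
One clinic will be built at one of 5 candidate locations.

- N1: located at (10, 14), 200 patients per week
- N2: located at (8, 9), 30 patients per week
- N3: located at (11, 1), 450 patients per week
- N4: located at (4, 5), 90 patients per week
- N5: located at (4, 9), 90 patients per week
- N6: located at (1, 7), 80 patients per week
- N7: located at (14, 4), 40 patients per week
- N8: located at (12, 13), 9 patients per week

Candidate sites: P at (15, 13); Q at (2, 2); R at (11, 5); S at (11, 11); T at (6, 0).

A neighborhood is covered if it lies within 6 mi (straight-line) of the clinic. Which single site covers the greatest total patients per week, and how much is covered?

T, covering 540

Coverage radius r = 6 mi; a point is covered iff (Δx)²+(Δy)² ≤ 6² = 36.
  P (15, 13): covers {N1, N8} → 209
  Q (2, 2): covers {N4, N6} → 170
  R (11, 5): covers {N2, N3, N7} → 520
  S (11, 11): covers {N1, N2, N8} → 239
  T (6, 0): covers {N3, N4} → 540
Maximum coverage at T: 540 patients per week.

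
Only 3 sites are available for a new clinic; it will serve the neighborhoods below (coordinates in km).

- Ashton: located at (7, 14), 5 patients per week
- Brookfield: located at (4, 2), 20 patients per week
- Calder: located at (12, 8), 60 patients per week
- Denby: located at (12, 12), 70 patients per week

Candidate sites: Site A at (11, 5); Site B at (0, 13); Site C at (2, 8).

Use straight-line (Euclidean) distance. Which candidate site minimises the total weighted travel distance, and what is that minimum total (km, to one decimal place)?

Site A, total 886.3 km

Total weighted distance at each candidate:
  Site A (11, 5): total = 886.3
  Site B (0, 13): total = 1892.4
  Site C (2, 8): total = 1519.5
Minimum is at Site A with total 886.3 km.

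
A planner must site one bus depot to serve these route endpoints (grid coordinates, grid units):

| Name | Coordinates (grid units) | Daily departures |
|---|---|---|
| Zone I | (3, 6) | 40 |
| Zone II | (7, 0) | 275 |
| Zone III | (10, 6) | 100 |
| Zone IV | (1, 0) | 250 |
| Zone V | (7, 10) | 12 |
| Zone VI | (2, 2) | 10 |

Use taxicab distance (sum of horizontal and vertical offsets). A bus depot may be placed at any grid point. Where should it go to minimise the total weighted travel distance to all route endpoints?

Manhattan distance separates: Σwᵢ(|x−xᵢ|+|y−yᵢ|) = Σwᵢ|x−xᵢ| + Σwᵢ|y−yᵢ|, so x and y are optimised independently as 1-D weighted medians.
Total weight W = 687; half = 343.5.
x-coordinate, sorted with cumulative weight:
  x=1 (Zone IV, w=250) cum 250
  x=2 (Zone VI, w=10) cum 260
  x=3 (Zone I, w=40) cum 300
  x=7 (Zone II, w=275) cum 575  ← median
  x=7 (Zone V, w=12) cum 587
  x=10 (Zone III, w=100) cum 687
⇒ x* = 7
y-coordinate, sorted with cumulative weight:
  y=0 (Zone II, w=275) cum 275
  y=0 (Zone IV, w=250) cum 525  ← median
  y=2 (Zone VI, w=10) cum 535
  y=6 (Zone I, w=40) cum 575
  y=6 (Zone III, w=100) cum 675
  y=10 (Zone V, w=12) cum 687
⇒ y* = 0

(7, 0)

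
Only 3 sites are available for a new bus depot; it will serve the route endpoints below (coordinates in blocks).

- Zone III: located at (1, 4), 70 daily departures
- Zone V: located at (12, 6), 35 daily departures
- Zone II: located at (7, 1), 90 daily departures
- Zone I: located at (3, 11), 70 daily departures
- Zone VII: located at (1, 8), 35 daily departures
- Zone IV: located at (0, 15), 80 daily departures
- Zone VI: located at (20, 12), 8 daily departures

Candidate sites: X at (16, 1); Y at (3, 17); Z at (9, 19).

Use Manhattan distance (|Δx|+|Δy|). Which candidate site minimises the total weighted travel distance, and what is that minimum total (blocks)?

Total weighted distance at each candidate:
  X (16, 1): total = 7285
  Y (3, 17): total = 4931
  Z (9, 19): total = 6799
Minimum is at Y with total 4931 blocks.

Y, total 4931 blocks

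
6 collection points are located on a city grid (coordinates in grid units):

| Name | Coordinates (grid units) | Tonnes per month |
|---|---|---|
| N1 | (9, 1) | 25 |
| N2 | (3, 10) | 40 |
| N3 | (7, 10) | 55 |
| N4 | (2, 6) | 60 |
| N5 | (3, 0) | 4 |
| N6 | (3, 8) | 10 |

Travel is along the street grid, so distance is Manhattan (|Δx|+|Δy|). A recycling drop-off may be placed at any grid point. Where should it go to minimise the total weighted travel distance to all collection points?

Manhattan distance separates: Σwᵢ(|x−xᵢ|+|y−yᵢ|) = Σwᵢ|x−xᵢ| + Σwᵢ|y−yᵢ|, so x and y are optimised independently as 1-D weighted medians.
Total weight W = 194; half = 97.
x-coordinate, sorted with cumulative weight:
  x=2 (N4, w=60) cum 60
  x=3 (N2, w=40) cum 100  ← median
  x=3 (N5, w=4) cum 104
  x=3 (N6, w=10) cum 114
  x=7 (N3, w=55) cum 169
  x=9 (N1, w=25) cum 194
⇒ x* = 3
y-coordinate, sorted with cumulative weight:
  y=0 (N5, w=4) cum 4
  y=1 (N1, w=25) cum 29
  y=6 (N4, w=60) cum 89
  y=8 (N6, w=10) cum 99  ← median
  y=10 (N2, w=40) cum 139
  y=10 (N3, w=55) cum 194
⇒ y* = 8

(3, 8)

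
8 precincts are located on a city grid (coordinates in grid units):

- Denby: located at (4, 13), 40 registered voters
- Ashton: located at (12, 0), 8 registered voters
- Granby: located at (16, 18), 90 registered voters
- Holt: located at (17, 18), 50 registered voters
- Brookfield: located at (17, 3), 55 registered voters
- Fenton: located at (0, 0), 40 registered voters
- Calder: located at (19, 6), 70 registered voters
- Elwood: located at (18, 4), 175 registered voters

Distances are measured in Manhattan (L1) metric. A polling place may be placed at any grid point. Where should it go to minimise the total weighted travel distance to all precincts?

Manhattan distance separates: Σwᵢ(|x−xᵢ|+|y−yᵢ|) = Σwᵢ|x−xᵢ| + Σwᵢ|y−yᵢ|, so x and y are optimised independently as 1-D weighted medians.
Total weight W = 528; half = 264.
x-coordinate, sorted with cumulative weight:
  x=0 (Fenton, w=40) cum 40
  x=4 (Denby, w=40) cum 80
  x=12 (Ashton, w=8) cum 88
  x=16 (Granby, w=90) cum 178
  x=17 (Holt, w=50) cum 228
  x=17 (Brookfield, w=55) cum 283  ← median
  x=18 (Elwood, w=175) cum 458
  x=19 (Calder, w=70) cum 528
⇒ x* = 17
y-coordinate, sorted with cumulative weight:
  y=0 (Ashton, w=8) cum 8
  y=0 (Fenton, w=40) cum 48
  y=3 (Brookfield, w=55) cum 103
  y=4 (Elwood, w=175) cum 278  ← median
  y=6 (Calder, w=70) cum 348
  y=13 (Denby, w=40) cum 388
  y=18 (Granby, w=90) cum 478
  y=18 (Holt, w=50) cum 528
⇒ y* = 4

(17, 4)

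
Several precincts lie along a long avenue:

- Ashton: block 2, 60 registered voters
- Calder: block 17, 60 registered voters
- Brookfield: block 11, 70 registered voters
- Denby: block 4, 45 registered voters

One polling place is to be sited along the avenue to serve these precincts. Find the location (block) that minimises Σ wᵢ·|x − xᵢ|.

For a sum of weighted absolute distances on a line, the optimum is the weighted median (not the mean). Total weight W = 235; half-weight = 117.5.
Sort by position and accumulate weight:
  block 2 (Ashton, w=60) → cum 60
  block 4 (Denby, w=45) → cum 105
  block 11 (Brookfield, w=70) → cum 175  ≥ 117.5 → median here
  block 17 (Calder, w=60) → cum 235
Optimal location: block 11.

x = 11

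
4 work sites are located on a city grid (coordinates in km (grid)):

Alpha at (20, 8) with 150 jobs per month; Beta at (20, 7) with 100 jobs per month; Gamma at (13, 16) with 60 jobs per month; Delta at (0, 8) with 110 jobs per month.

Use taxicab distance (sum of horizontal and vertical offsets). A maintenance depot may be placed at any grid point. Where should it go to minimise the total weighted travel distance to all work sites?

(20, 8)

Manhattan distance separates: Σwᵢ(|x−xᵢ|+|y−yᵢ|) = Σwᵢ|x−xᵢ| + Σwᵢ|y−yᵢ|, so x and y are optimised independently as 1-D weighted medians.
Total weight W = 420; half = 210.
x-coordinate, sorted with cumulative weight:
  x=0 (Delta, w=110) cum 110
  x=13 (Gamma, w=60) cum 170
  x=20 (Alpha, w=150) cum 320  ← median
  x=20 (Beta, w=100) cum 420
⇒ x* = 20
y-coordinate, sorted with cumulative weight:
  y=7 (Beta, w=100) cum 100
  y=8 (Alpha, w=150) cum 250  ← median
  y=8 (Delta, w=110) cum 360
  y=16 (Gamma, w=60) cum 420
⇒ y* = 8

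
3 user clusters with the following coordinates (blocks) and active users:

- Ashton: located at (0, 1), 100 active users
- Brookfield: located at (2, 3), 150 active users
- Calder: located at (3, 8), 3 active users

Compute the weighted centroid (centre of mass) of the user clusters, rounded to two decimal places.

The minimiser of Σwᵢ‖p−pᵢ‖² is the weighted centroid p* = (Σwᵢpᵢ)/(Σwᵢ).
Σwᵢ = 253.
Σwᵢxᵢ = 100·0 + 150·2 + 3·3 = 309.
Σwᵢyᵢ = 100·1 + 150·3 + 3·8 = 574.
x* = 309/253 = 1.22, y* = 574/253 = 2.27.

(1.22, 2.27)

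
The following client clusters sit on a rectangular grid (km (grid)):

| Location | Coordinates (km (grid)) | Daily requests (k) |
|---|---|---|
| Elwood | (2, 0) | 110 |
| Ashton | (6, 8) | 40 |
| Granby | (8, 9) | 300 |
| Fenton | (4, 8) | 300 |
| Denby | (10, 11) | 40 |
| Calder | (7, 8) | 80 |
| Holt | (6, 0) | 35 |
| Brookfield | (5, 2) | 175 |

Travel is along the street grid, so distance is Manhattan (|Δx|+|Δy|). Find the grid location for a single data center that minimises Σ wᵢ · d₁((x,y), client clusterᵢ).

(5, 8)

Manhattan distance separates: Σwᵢ(|x−xᵢ|+|y−yᵢ|) = Σwᵢ|x−xᵢ| + Σwᵢ|y−yᵢ|, so x and y are optimised independently as 1-D weighted medians.
Total weight W = 1080; half = 540.
x-coordinate, sorted with cumulative weight:
  x=2 (Elwood, w=110) cum 110
  x=4 (Fenton, w=300) cum 410
  x=5 (Brookfield, w=175) cum 585  ← median
  x=6 (Ashton, w=40) cum 625
  x=6 (Holt, w=35) cum 660
  x=7 (Calder, w=80) cum 740
  x=8 (Granby, w=300) cum 1040
  x=10 (Denby, w=40) cum 1080
⇒ x* = 5
y-coordinate, sorted with cumulative weight:
  y=0 (Elwood, w=110) cum 110
  y=0 (Holt, w=35) cum 145
  y=2 (Brookfield, w=175) cum 320
  y=8 (Ashton, w=40) cum 360
  y=8 (Fenton, w=300) cum 660  ← median
  y=8 (Calder, w=80) cum 740
  y=9 (Granby, w=300) cum 1040
  y=11 (Denby, w=40) cum 1080
⇒ y* = 8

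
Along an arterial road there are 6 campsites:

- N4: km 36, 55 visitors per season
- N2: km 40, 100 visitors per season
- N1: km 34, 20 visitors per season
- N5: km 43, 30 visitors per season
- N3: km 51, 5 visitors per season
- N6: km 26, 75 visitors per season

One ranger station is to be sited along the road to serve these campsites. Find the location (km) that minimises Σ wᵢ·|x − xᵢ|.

For a sum of weighted absolute distances on a line, the optimum is the weighted median (not the mean). Total weight W = 285; half-weight = 142.5.
Sort by position and accumulate weight:
  km 26 (N6, w=75) → cum 75
  km 34 (N1, w=20) → cum 95
  km 36 (N4, w=55) → cum 150  ≥ 142.5 → median here
  km 40 (N2, w=100) → cum 250
  km 43 (N5, w=30) → cum 280
  km 51 (N3, w=5) → cum 285
Optimal location: km 36.

x = 36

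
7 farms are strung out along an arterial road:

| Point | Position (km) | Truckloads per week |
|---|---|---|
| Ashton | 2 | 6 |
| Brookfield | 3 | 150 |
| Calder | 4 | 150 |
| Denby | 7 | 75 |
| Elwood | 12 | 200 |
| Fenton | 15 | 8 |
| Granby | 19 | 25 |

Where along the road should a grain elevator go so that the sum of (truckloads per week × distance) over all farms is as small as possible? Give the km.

For a sum of weighted absolute distances on a line, the optimum is the weighted median (not the mean). Total weight W = 614; half-weight = 307.
Sort by position and accumulate weight:
  km 2 (Ashton, w=6) → cum 6
  km 3 (Brookfield, w=150) → cum 156
  km 4 (Calder, w=150) → cum 306
  km 7 (Denby, w=75) → cum 381  ≥ 307 → median here
  km 12 (Elwood, w=200) → cum 581
  km 15 (Fenton, w=8) → cum 589
  km 19 (Granby, w=25) → cum 614
Optimal location: km 7.

x = 7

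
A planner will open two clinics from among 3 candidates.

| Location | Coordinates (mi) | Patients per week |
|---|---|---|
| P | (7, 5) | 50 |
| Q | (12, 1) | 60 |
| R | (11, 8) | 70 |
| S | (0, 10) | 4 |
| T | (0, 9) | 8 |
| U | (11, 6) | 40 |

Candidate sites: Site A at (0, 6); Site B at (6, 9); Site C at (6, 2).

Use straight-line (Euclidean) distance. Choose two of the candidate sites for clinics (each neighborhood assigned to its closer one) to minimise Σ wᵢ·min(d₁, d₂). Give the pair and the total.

{Site B, Site C}, total 1185.6

Evaluate every pair (each demand assigned to the nearer of the two):
  {Site B, Site C}: total = 1185.6
  {Site A, Site C}: total = 1365.9
  {Site A, Site B}: total = 1436.3
Best pair: {Site B, Site C} with total 1185.6.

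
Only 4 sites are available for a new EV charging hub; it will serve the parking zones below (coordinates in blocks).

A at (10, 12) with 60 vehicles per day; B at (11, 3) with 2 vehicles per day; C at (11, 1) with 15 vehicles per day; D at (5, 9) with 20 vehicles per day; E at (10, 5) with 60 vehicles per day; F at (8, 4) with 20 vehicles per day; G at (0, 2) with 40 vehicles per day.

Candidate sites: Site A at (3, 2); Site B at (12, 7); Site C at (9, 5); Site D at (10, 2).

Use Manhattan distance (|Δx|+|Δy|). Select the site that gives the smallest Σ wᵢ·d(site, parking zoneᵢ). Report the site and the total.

Site C, total 1318 blocks

Total weighted distance at each candidate:
  Site A (3, 2): total = 2213
  Site B (12, 7): total = 1775
  Site C (9, 5): total = 1318
  Site D (10, 2): total = 1534
Minimum is at Site C with total 1318 blocks.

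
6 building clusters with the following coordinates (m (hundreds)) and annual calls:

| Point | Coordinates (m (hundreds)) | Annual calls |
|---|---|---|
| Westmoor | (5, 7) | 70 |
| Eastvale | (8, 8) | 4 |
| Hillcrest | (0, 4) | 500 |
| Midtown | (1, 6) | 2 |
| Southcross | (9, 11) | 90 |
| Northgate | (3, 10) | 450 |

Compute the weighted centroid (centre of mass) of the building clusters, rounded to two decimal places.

The minimiser of Σwᵢ‖p−pᵢ‖² is the weighted centroid p* = (Σwᵢpᵢ)/(Σwᵢ).
Σwᵢ = 1116.
Σwᵢxᵢ = 70·5 + 4·8 + 500·0 + 2·1 + 90·9 + 450·3 = 2544.
Σwᵢyᵢ = 70·7 + 4·8 + 500·4 + 2·6 + 90·11 + 450·10 = 8024.
x* = 2544/1116 = 2.28, y* = 8024/1116 = 7.19.

(2.28, 7.19)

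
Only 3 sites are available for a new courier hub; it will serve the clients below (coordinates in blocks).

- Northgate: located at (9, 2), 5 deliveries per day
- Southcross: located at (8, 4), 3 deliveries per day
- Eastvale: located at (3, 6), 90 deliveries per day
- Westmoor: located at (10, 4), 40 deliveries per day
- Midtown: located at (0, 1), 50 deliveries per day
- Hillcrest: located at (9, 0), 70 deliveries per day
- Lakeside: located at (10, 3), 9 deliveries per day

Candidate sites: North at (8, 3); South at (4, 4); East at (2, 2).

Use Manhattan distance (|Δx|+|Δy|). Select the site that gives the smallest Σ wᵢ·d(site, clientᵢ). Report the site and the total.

South, total 1600 blocks

Total weighted distance at each candidate:
  North (8, 3): total = 1651
  South (4, 4): total = 1600
  East (2, 2): total = 1770
Minimum is at South with total 1600 blocks.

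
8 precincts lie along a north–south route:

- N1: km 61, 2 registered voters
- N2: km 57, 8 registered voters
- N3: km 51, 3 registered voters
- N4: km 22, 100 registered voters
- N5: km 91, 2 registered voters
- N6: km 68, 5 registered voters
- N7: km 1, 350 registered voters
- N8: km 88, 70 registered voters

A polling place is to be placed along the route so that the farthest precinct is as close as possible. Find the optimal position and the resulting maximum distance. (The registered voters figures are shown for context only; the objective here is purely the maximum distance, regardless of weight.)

The 1-center on a line is the midpoint of the two extreme points: leftmost at 1, rightmost at 91.
Optimal location = (1 + 91)/2 = 46; maximum distance = (91 − 1)/2 = 45.

location 46, max distance 45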